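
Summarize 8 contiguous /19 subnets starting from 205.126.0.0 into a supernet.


Original prefix: /19
Number of subnets: 8 = 2^3
New prefix = 19 - 3 = 16
Supernet: 205.126.0.0/16


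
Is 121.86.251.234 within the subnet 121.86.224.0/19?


Subnet network: 121.86.224.0
Test IP AND mask: 121.86.224.0
Yes, 121.86.251.234 is in 121.86.224.0/19


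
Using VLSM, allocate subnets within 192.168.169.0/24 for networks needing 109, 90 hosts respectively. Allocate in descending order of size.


109 hosts -> /25 (126 usable): 192.168.169.0/25
90 hosts -> /25 (126 usable): 192.168.169.128/25
Allocation: 192.168.169.0/25 (109 hosts, 126 usable); 192.168.169.128/25 (90 hosts, 126 usable)


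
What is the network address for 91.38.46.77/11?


IP:   01011011.00100110.00101110.01001101
Mask: 11111111.11100000.00000000.00000000
AND operation:
Net:  01011011.00100000.00000000.00000000
Network: 91.32.0.0/11


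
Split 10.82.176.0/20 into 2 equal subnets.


New prefix = 20 + 1 = 21
Each subnet has 2048 addresses
  10.82.176.0/21
  10.82.184.0/21
Subnets: 10.82.176.0/21, 10.82.184.0/21


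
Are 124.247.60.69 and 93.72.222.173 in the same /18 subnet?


Mask: 255.255.192.0
124.247.60.69 AND mask = 124.247.0.0
93.72.222.173 AND mask = 93.72.192.0
No, different subnets (124.247.0.0 vs 93.72.192.0)


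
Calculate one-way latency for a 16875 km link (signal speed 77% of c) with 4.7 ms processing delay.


Speed = 0.77 * 3e5 km/s = 231000 km/s
Propagation delay = 16875 / 231000 = 0.0731 s = 73.0519 ms
Processing delay = 4.7 ms
Total one-way latency = 77.7519 ms


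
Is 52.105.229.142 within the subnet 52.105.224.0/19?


Subnet network: 52.105.224.0
Test IP AND mask: 52.105.224.0
Yes, 52.105.229.142 is in 52.105.224.0/19


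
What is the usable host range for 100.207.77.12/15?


Network: 100.206.0.0
Broadcast: 100.207.255.255
First usable = network + 1
Last usable = broadcast - 1
Range: 100.206.0.1 to 100.207.255.254


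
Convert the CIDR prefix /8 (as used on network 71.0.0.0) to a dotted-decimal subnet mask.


/8 means 8 network bits, 24 host bits
Binary: 11111111000000000000000000000000
Mask: 255.0.0.0


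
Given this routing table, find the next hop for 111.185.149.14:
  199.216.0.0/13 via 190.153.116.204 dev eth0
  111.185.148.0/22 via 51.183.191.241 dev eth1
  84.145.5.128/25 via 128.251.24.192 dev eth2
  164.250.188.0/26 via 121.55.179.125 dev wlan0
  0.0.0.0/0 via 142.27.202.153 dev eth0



Longest prefix match for 111.185.149.14:
  /13 199.216.0.0: no
  /22 111.185.148.0: MATCH
  /25 84.145.5.128: no
  /26 164.250.188.0: no
  /0 0.0.0.0: MATCH
Selected: next-hop 51.183.191.241 via eth1 (matched /22)


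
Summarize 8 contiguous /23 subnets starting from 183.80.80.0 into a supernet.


Original prefix: /23
Number of subnets: 8 = 2^3
New prefix = 23 - 3 = 20
Supernet: 183.80.80.0/20


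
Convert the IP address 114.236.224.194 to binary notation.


114 = 01110010
236 = 11101100
224 = 11100000
194 = 11000010
Binary: 01110010.11101100.11100000.11000010


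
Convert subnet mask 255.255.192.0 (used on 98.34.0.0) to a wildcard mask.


Subnet mask: 255.255.192.0
Wildcard = 255.255.255.255 - subnet mask
255 - 255 = 0
255 - 255 = 0
255 - 192 = 63
255 - 0 = 255
Wildcard: 0.0.63.255


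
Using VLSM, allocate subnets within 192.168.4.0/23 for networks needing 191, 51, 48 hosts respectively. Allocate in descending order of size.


191 hosts -> /24 (254 usable): 192.168.4.0/24
51 hosts -> /26 (62 usable): 192.168.5.0/26
48 hosts -> /26 (62 usable): 192.168.5.64/26
Allocation: 192.168.4.0/24 (191 hosts, 254 usable); 192.168.5.0/26 (51 hosts, 62 usable); 192.168.5.64/26 (48 hosts, 62 usable)


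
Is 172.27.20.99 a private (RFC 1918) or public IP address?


RFC 1918 private ranges:
  10.0.0.0/8 (10.0.0.0 - 10.255.255.255)
  172.16.0.0/12 (172.16.0.0 - 172.31.255.255)
  192.168.0.0/16 (192.168.0.0 - 192.168.255.255)
Private (in 172.16.0.0/12)


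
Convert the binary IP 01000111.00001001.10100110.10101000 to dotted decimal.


01000111 = 71
00001001 = 9
10100110 = 166
10101000 = 168
IP: 71.9.166.168


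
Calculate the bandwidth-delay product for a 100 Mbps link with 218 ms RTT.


BDP = bandwidth * RTT
= 100 Mbps * 218 ms
= 100 * 1e6 * 218 / 1000 bits
= 21800000 bits
= 2725000 bytes
= 2661.1328 KB
BDP = 21800000 bits (2725000 bytes)


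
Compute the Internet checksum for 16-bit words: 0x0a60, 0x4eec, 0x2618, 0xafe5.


Sum all words (with carry folding):
+ 0x0a60 = 0x0a60
+ 0x4eec = 0x594c
+ 0x2618 = 0x7f64
+ 0xafe5 = 0x2f4a
One's complement: ~0x2f4a
Checksum = 0xd0b5


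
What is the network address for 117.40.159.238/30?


IP:   01110101.00101000.10011111.11101110
Mask: 11111111.11111111.11111111.11111100
AND operation:
Net:  01110101.00101000.10011111.11101100
Network: 117.40.159.236/30


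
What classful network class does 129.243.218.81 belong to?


First octet: 129
Binary: 10000001
10xxxxxx -> Class B (128-191)
Class B, default mask 255.255.0.0 (/16)


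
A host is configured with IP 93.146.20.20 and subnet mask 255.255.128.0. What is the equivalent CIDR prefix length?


Binary: 11111111.11111111.10000000.00000000
Count leading 1s
Prefix: /17


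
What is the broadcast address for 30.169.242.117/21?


Network: 30.169.240.0/21
Host bits = 11
Set all host bits to 1:
Broadcast: 30.169.247.255


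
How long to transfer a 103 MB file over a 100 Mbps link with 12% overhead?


Effective throughput = 100 * (1 - 12/100) = 88 Mbps
File size in Mb = 103 * 8 = 824 Mb
Time = 824 / 88
Time = 9.3636 seconds


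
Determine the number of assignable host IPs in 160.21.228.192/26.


Host bits = 32 - 26 = 6
Total addresses = 2^6 = 64
Usable = total - 2 (network and broadcast)
Usable hosts: 62


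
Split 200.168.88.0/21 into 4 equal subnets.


New prefix = 21 + 2 = 23
Each subnet has 512 addresses
  200.168.88.0/23
  200.168.90.0/23
  200.168.92.0/23
  200.168.94.0/23
Subnets: 200.168.88.0/23, 200.168.90.0/23, 200.168.92.0/23, 200.168.94.0/23


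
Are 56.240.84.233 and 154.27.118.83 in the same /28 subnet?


Mask: 255.255.255.240
56.240.84.233 AND mask = 56.240.84.224
154.27.118.83 AND mask = 154.27.118.80
No, different subnets (56.240.84.224 vs 154.27.118.80)


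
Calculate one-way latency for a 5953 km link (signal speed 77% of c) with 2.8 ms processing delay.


Speed = 0.77 * 3e5 km/s = 231000 km/s
Propagation delay = 5953 / 231000 = 0.0258 s = 25.7706 ms
Processing delay = 2.8 ms
Total one-way latency = 28.5706 ms


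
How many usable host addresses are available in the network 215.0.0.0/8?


Host bits = 32 - 8 = 24
Total addresses = 2^24 = 16777216
Usable = total - 2 (network and broadcast)
Usable hosts: 16777214


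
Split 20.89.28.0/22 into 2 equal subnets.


New prefix = 22 + 1 = 23
Each subnet has 512 addresses
  20.89.28.0/23
  20.89.30.0/23
Subnets: 20.89.28.0/23, 20.89.30.0/23


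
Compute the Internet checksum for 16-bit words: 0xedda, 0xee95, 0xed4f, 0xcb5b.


Sum all words (with carry folding):
+ 0xedda = 0xedda
+ 0xee95 = 0xdc70
+ 0xed4f = 0xc9c0
+ 0xcb5b = 0x951c
One's complement: ~0x951c
Checksum = 0x6ae3


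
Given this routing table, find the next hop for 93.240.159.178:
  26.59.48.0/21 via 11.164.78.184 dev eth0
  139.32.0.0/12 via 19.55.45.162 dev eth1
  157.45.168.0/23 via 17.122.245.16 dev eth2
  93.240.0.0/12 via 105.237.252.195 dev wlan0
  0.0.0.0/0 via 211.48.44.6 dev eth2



Longest prefix match for 93.240.159.178:
  /21 26.59.48.0: no
  /12 139.32.0.0: no
  /23 157.45.168.0: no
  /12 93.240.0.0: MATCH
  /0 0.0.0.0: MATCH
Selected: next-hop 105.237.252.195 via wlan0 (matched /12)


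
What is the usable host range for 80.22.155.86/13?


Network: 80.16.0.0
Broadcast: 80.23.255.255
First usable = network + 1
Last usable = broadcast - 1
Range: 80.16.0.1 to 80.23.255.254


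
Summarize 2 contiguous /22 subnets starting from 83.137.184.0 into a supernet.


Original prefix: /22
Number of subnets: 2 = 2^1
New prefix = 22 - 1 = 21
Supernet: 83.137.184.0/21


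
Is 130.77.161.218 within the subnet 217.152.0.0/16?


Subnet network: 217.152.0.0
Test IP AND mask: 130.77.0.0
No, 130.77.161.218 is not in 217.152.0.0/16


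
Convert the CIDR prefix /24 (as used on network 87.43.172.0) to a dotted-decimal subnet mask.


/24 means 24 network bits, 8 host bits
Binary: 11111111111111111111111100000000
Mask: 255.255.255.0


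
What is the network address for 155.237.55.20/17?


IP:   10011011.11101101.00110111.00010100
Mask: 11111111.11111111.10000000.00000000
AND operation:
Net:  10011011.11101101.00000000.00000000
Network: 155.237.0.0/17


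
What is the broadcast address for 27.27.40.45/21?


Network: 27.27.40.0/21
Host bits = 11
Set all host bits to 1:
Broadcast: 27.27.47.255


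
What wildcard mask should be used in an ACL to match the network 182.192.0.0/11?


Subnet mask: 255.224.0.0
Wildcard = 255.255.255.255 - subnet mask
255 - 255 = 0
255 - 224 = 31
255 - 0 = 255
255 - 0 = 255
Wildcard: 0.31.255.255


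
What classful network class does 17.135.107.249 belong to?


First octet: 17
Binary: 00010001
0xxxxxxx -> Class A (1-126)
Class A, default mask 255.0.0.0 (/8)


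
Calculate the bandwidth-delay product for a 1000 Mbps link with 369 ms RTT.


BDP = bandwidth * RTT
= 1000 Mbps * 369 ms
= 1000 * 1e6 * 369 / 1000 bits
= 369000000 bits
= 46125000 bytes
= 45043.9453 KB
BDP = 369000000 bits (46125000 bytes)


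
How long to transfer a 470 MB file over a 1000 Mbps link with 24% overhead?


Effective throughput = 1000 * (1 - 24/100) = 760 Mbps
File size in Mb = 470 * 8 = 3760 Mb
Time = 3760 / 760
Time = 4.9474 seconds


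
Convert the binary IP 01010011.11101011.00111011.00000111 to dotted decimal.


01010011 = 83
11101011 = 235
00111011 = 59
00000111 = 7
IP: 83.235.59.7


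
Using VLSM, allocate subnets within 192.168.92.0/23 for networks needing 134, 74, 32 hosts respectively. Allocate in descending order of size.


134 hosts -> /24 (254 usable): 192.168.92.0/24
74 hosts -> /25 (126 usable): 192.168.93.0/25
32 hosts -> /26 (62 usable): 192.168.93.128/26
Allocation: 192.168.92.0/24 (134 hosts, 254 usable); 192.168.93.0/25 (74 hosts, 126 usable); 192.168.93.128/26 (32 hosts, 62 usable)


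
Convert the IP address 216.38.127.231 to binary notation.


216 = 11011000
38 = 00100110
127 = 01111111
231 = 11100111
Binary: 11011000.00100110.01111111.11100111


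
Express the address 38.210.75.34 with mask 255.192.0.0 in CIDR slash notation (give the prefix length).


Binary: 11111111.11000000.00000000.00000000
Count leading 1s
Prefix: /10


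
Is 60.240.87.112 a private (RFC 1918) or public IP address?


RFC 1918 private ranges:
  10.0.0.0/8 (10.0.0.0 - 10.255.255.255)
  172.16.0.0/12 (172.16.0.0 - 172.31.255.255)
  192.168.0.0/16 (192.168.0.0 - 192.168.255.255)
Public (not in any RFC 1918 range)


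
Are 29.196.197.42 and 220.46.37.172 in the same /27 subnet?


Mask: 255.255.255.224
29.196.197.42 AND mask = 29.196.197.32
220.46.37.172 AND mask = 220.46.37.160
No, different subnets (29.196.197.32 vs 220.46.37.160)


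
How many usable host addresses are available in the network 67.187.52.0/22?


Host bits = 32 - 22 = 10
Total addresses = 2^10 = 1024
Usable = total - 2 (network and broadcast)
Usable hosts: 1022


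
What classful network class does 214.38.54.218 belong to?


First octet: 214
Binary: 11010110
110xxxxx -> Class C (192-223)
Class C, default mask 255.255.255.0 (/24)


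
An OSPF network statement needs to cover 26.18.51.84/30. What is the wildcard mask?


Subnet mask: 255.255.255.252
Wildcard = 255.255.255.255 - subnet mask
255 - 255 = 0
255 - 255 = 0
255 - 255 = 0
255 - 252 = 3
Wildcard: 0.0.0.3


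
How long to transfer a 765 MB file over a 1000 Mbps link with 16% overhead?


Effective throughput = 1000 * (1 - 16/100) = 840 Mbps
File size in Mb = 765 * 8 = 6120 Mb
Time = 6120 / 840
Time = 7.2857 seconds


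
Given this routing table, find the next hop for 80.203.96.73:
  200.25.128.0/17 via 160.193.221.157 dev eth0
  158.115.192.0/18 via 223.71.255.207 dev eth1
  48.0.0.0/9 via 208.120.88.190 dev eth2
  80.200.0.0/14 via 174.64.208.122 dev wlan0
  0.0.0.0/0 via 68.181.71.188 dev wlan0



Longest prefix match for 80.203.96.73:
  /17 200.25.128.0: no
  /18 158.115.192.0: no
  /9 48.0.0.0: no
  /14 80.200.0.0: MATCH
  /0 0.0.0.0: MATCH
Selected: next-hop 174.64.208.122 via wlan0 (matched /14)


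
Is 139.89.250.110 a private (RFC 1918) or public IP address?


RFC 1918 private ranges:
  10.0.0.0/8 (10.0.0.0 - 10.255.255.255)
  172.16.0.0/12 (172.16.0.0 - 172.31.255.255)
  192.168.0.0/16 (192.168.0.0 - 192.168.255.255)
Public (not in any RFC 1918 range)


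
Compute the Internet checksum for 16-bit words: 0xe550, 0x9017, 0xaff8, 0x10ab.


Sum all words (with carry folding):
+ 0xe550 = 0xe550
+ 0x9017 = 0x7568
+ 0xaff8 = 0x2561
+ 0x10ab = 0x360c
One's complement: ~0x360c
Checksum = 0xc9f3


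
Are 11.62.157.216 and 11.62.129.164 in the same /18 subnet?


Mask: 255.255.192.0
11.62.157.216 AND mask = 11.62.128.0
11.62.129.164 AND mask = 11.62.128.0
Yes, same subnet (11.62.128.0)


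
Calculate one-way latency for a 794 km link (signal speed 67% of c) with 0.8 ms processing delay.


Speed = 0.67 * 3e5 km/s = 201000 km/s
Propagation delay = 794 / 201000 = 0.004 s = 3.9502 ms
Processing delay = 0.8 ms
Total one-way latency = 4.7502 ms


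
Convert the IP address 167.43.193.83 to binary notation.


167 = 10100111
43 = 00101011
193 = 11000001
83 = 01010011
Binary: 10100111.00101011.11000001.01010011


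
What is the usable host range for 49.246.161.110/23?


Network: 49.246.160.0
Broadcast: 49.246.161.255
First usable = network + 1
Last usable = broadcast - 1
Range: 49.246.160.1 to 49.246.161.254


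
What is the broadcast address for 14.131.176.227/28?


Network: 14.131.176.224/28
Host bits = 4
Set all host bits to 1:
Broadcast: 14.131.176.239


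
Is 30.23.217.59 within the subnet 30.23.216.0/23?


Subnet network: 30.23.216.0
Test IP AND mask: 30.23.216.0
Yes, 30.23.217.59 is in 30.23.216.0/23


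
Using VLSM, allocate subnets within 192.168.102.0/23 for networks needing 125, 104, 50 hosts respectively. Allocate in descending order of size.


125 hosts -> /25 (126 usable): 192.168.102.0/25
104 hosts -> /25 (126 usable): 192.168.102.128/25
50 hosts -> /26 (62 usable): 192.168.103.0/26
Allocation: 192.168.102.0/25 (125 hosts, 126 usable); 192.168.102.128/25 (104 hosts, 126 usable); 192.168.103.0/26 (50 hosts, 62 usable)


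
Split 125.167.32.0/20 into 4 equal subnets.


New prefix = 20 + 2 = 22
Each subnet has 1024 addresses
  125.167.32.0/22
  125.167.36.0/22
  125.167.40.0/22
  125.167.44.0/22
Subnets: 125.167.32.0/22, 125.167.36.0/22, 125.167.40.0/22, 125.167.44.0/22


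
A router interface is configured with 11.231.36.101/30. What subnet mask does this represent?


/30 means 30 network bits, 2 host bits
Binary: 11111111111111111111111111111100
Mask: 255.255.255.252


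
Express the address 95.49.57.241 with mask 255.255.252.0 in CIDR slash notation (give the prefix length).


Binary: 11111111.11111111.11111100.00000000
Count leading 1s
Prefix: /22


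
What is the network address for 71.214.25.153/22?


IP:   01000111.11010110.00011001.10011001
Mask: 11111111.11111111.11111100.00000000
AND operation:
Net:  01000111.11010110.00011000.00000000
Network: 71.214.24.0/22


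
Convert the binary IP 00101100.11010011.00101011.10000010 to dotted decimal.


00101100 = 44
11010011 = 211
00101011 = 43
10000010 = 130
IP: 44.211.43.130


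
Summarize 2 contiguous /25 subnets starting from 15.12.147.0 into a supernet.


Original prefix: /25
Number of subnets: 2 = 2^1
New prefix = 25 - 1 = 24
Supernet: 15.12.147.0/24


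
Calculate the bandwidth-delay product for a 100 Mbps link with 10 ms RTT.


BDP = bandwidth * RTT
= 100 Mbps * 10 ms
= 100 * 1e6 * 10 / 1000 bits
= 1000000 bits
= 125000 bytes
= 122.0703 KB
BDP = 1000000 bits (125000 bytes)


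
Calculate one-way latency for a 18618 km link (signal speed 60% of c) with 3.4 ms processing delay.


Speed = 0.6 * 3e5 km/s = 180000 km/s
Propagation delay = 18618 / 180000 = 0.1034 s = 103.4333 ms
Processing delay = 3.4 ms
Total one-way latency = 106.8333 ms


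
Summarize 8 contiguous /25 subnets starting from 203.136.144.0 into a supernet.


Original prefix: /25
Number of subnets: 8 = 2^3
New prefix = 25 - 3 = 22
Supernet: 203.136.144.0/22


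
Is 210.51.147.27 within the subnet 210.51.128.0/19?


Subnet network: 210.51.128.0
Test IP AND mask: 210.51.128.0
Yes, 210.51.147.27 is in 210.51.128.0/19


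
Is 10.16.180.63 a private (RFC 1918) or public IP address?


RFC 1918 private ranges:
  10.0.0.0/8 (10.0.0.0 - 10.255.255.255)
  172.16.0.0/12 (172.16.0.0 - 172.31.255.255)
  192.168.0.0/16 (192.168.0.0 - 192.168.255.255)
Private (in 10.0.0.0/8)


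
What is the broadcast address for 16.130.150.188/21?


Network: 16.130.144.0/21
Host bits = 11
Set all host bits to 1:
Broadcast: 16.130.151.255


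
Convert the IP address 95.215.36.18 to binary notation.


95 = 01011111
215 = 11010111
36 = 00100100
18 = 00010010
Binary: 01011111.11010111.00100100.00010010


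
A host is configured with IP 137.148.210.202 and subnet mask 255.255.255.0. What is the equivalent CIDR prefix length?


Binary: 11111111.11111111.11111111.00000000
Count leading 1s
Prefix: /24


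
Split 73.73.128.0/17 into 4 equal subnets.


New prefix = 17 + 2 = 19
Each subnet has 8192 addresses
  73.73.128.0/19
  73.73.160.0/19
  73.73.192.0/19
  73.73.224.0/19
Subnets: 73.73.128.0/19, 73.73.160.0/19, 73.73.192.0/19, 73.73.224.0/19


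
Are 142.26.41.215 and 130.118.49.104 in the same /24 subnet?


Mask: 255.255.255.0
142.26.41.215 AND mask = 142.26.41.0
130.118.49.104 AND mask = 130.118.49.0
No, different subnets (142.26.41.0 vs 130.118.49.0)


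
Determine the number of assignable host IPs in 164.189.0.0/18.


Host bits = 32 - 18 = 14
Total addresses = 2^14 = 16384
Usable = total - 2 (network and broadcast)
Usable hosts: 16382


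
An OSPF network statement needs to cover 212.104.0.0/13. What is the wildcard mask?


Subnet mask: 255.248.0.0
Wildcard = 255.255.255.255 - subnet mask
255 - 255 = 0
255 - 248 = 7
255 - 0 = 255
255 - 0 = 255
Wildcard: 0.7.255.255


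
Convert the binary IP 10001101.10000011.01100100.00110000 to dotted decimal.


10001101 = 141
10000011 = 131
01100100 = 100
00110000 = 48
IP: 141.131.100.48


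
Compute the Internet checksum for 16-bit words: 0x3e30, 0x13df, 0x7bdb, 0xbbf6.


Sum all words (with carry folding):
+ 0x3e30 = 0x3e30
+ 0x13df = 0x520f
+ 0x7bdb = 0xcdea
+ 0xbbf6 = 0x89e1
One's complement: ~0x89e1
Checksum = 0x761e


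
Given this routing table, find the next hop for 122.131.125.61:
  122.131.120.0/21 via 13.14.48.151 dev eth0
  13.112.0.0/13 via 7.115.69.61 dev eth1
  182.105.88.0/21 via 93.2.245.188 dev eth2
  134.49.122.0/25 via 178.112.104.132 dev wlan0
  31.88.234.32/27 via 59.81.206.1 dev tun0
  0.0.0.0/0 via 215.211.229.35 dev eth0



Longest prefix match for 122.131.125.61:
  /21 122.131.120.0: MATCH
  /13 13.112.0.0: no
  /21 182.105.88.0: no
  /25 134.49.122.0: no
  /27 31.88.234.32: no
  /0 0.0.0.0: MATCH
Selected: next-hop 13.14.48.151 via eth0 (matched /21)


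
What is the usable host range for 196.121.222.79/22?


Network: 196.121.220.0
Broadcast: 196.121.223.255
First usable = network + 1
Last usable = broadcast - 1
Range: 196.121.220.1 to 196.121.223.254


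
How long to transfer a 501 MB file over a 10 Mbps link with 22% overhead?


Effective throughput = 10 * (1 - 22/100) = 7.8 Mbps
File size in Mb = 501 * 8 = 4008 Mb
Time = 4008 / 7.8
Time = 513.8462 seconds


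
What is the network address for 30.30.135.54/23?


IP:   00011110.00011110.10000111.00110110
Mask: 11111111.11111111.11111110.00000000
AND operation:
Net:  00011110.00011110.10000110.00000000
Network: 30.30.134.0/23


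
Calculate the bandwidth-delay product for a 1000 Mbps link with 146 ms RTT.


BDP = bandwidth * RTT
= 1000 Mbps * 146 ms
= 1000 * 1e6 * 146 / 1000 bits
= 146000000 bits
= 18250000 bytes
= 17822.2656 KB
BDP = 146000000 bits (18250000 bytes)


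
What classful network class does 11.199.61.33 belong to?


First octet: 11
Binary: 00001011
0xxxxxxx -> Class A (1-126)
Class A, default mask 255.0.0.0 (/8)


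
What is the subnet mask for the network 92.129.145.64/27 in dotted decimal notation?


/27 means 27 network bits, 5 host bits
Binary: 11111111111111111111111111100000
Mask: 255.255.255.224


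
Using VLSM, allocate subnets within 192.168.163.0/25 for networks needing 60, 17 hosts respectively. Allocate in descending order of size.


60 hosts -> /26 (62 usable): 192.168.163.0/26
17 hosts -> /27 (30 usable): 192.168.163.64/27
Allocation: 192.168.163.0/26 (60 hosts, 62 usable); 192.168.163.64/27 (17 hosts, 30 usable)


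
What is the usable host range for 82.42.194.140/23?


Network: 82.42.194.0
Broadcast: 82.42.195.255
First usable = network + 1
Last usable = broadcast - 1
Range: 82.42.194.1 to 82.42.195.254


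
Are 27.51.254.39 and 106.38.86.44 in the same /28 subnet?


Mask: 255.255.255.240
27.51.254.39 AND mask = 27.51.254.32
106.38.86.44 AND mask = 106.38.86.32
No, different subnets (27.51.254.32 vs 106.38.86.32)


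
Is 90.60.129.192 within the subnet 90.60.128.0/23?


Subnet network: 90.60.128.0
Test IP AND mask: 90.60.128.0
Yes, 90.60.129.192 is in 90.60.128.0/23


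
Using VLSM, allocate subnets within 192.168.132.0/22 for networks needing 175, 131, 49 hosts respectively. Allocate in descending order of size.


175 hosts -> /24 (254 usable): 192.168.132.0/24
131 hosts -> /24 (254 usable): 192.168.133.0/24
49 hosts -> /26 (62 usable): 192.168.134.0/26
Allocation: 192.168.132.0/24 (175 hosts, 254 usable); 192.168.133.0/24 (131 hosts, 254 usable); 192.168.134.0/26 (49 hosts, 62 usable)


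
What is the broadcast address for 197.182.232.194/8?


Network: 197.0.0.0/8
Host bits = 24
Set all host bits to 1:
Broadcast: 197.255.255.255


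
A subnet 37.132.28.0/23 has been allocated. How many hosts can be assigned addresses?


Host bits = 32 - 23 = 9
Total addresses = 2^9 = 512
Usable = total - 2 (network and broadcast)
Usable hosts: 510


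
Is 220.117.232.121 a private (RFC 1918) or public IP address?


RFC 1918 private ranges:
  10.0.0.0/8 (10.0.0.0 - 10.255.255.255)
  172.16.0.0/12 (172.16.0.0 - 172.31.255.255)
  192.168.0.0/16 (192.168.0.0 - 192.168.255.255)
Public (not in any RFC 1918 range)


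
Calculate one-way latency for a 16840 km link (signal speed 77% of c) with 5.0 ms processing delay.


Speed = 0.77 * 3e5 km/s = 231000 km/s
Propagation delay = 16840 / 231000 = 0.0729 s = 72.9004 ms
Processing delay = 5.0 ms
Total one-way latency = 77.9004 ms


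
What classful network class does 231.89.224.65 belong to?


First octet: 231
Binary: 11100111
1110xxxx -> Class D (224-239)
Class D (multicast), default mask N/A


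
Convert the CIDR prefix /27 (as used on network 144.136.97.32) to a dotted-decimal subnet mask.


/27 means 27 network bits, 5 host bits
Binary: 11111111111111111111111111100000
Mask: 255.255.255.224


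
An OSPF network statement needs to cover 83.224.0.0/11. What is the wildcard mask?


Subnet mask: 255.224.0.0
Wildcard = 255.255.255.255 - subnet mask
255 - 255 = 0
255 - 224 = 31
255 - 0 = 255
255 - 0 = 255
Wildcard: 0.31.255.255


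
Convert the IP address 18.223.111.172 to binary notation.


18 = 00010010
223 = 11011111
111 = 01101111
172 = 10101100
Binary: 00010010.11011111.01101111.10101100


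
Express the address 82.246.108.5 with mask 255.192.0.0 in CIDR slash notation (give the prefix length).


Binary: 11111111.11000000.00000000.00000000
Count leading 1s
Prefix: /10


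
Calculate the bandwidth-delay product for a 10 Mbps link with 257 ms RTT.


BDP = bandwidth * RTT
= 10 Mbps * 257 ms
= 10 * 1e6 * 257 / 1000 bits
= 2570000 bits
= 321250 bytes
= 313.7207 KB
BDP = 2570000 bits (321250 bytes)


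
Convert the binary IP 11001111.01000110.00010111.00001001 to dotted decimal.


11001111 = 207
01000110 = 70
00010111 = 23
00001001 = 9
IP: 207.70.23.9


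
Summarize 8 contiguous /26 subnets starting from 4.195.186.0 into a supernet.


Original prefix: /26
Number of subnets: 8 = 2^3
New prefix = 26 - 3 = 23
Supernet: 4.195.186.0/23


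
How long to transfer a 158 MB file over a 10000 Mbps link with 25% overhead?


Effective throughput = 10000 * (1 - 25/100) = 7500 Mbps
File size in Mb = 158 * 8 = 1264 Mb
Time = 1264 / 7500
Time = 0.1685 seconds


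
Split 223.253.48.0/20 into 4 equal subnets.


New prefix = 20 + 2 = 22
Each subnet has 1024 addresses
  223.253.48.0/22
  223.253.52.0/22
  223.253.56.0/22
  223.253.60.0/22
Subnets: 223.253.48.0/22, 223.253.52.0/22, 223.253.56.0/22, 223.253.60.0/22


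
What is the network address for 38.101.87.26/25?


IP:   00100110.01100101.01010111.00011010
Mask: 11111111.11111111.11111111.10000000
AND operation:
Net:  00100110.01100101.01010111.00000000
Network: 38.101.87.0/25


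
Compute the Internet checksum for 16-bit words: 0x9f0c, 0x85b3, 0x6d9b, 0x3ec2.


Sum all words (with carry folding):
+ 0x9f0c = 0x9f0c
+ 0x85b3 = 0x24c0
+ 0x6d9b = 0x925b
+ 0x3ec2 = 0xd11d
One's complement: ~0xd11d
Checksum = 0x2ee2


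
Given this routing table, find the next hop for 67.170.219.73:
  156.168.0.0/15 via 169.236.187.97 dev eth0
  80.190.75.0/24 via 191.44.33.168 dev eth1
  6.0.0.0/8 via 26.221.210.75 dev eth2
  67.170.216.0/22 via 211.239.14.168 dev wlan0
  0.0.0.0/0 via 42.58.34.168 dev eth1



Longest prefix match for 67.170.219.73:
  /15 156.168.0.0: no
  /24 80.190.75.0: no
  /8 6.0.0.0: no
  /22 67.170.216.0: MATCH
  /0 0.0.0.0: MATCH
Selected: next-hop 211.239.14.168 via wlan0 (matched /22)


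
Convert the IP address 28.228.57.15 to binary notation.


28 = 00011100
228 = 11100100
57 = 00111001
15 = 00001111
Binary: 00011100.11100100.00111001.00001111


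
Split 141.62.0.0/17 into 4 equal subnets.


New prefix = 17 + 2 = 19
Each subnet has 8192 addresses
  141.62.0.0/19
  141.62.32.0/19
  141.62.64.0/19
  141.62.96.0/19
Subnets: 141.62.0.0/19, 141.62.32.0/19, 141.62.64.0/19, 141.62.96.0/19


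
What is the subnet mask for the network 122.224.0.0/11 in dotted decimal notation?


/11 means 11 network bits, 21 host bits
Binary: 11111111111000000000000000000000
Mask: 255.224.0.0


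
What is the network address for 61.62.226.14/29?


IP:   00111101.00111110.11100010.00001110
Mask: 11111111.11111111.11111111.11111000
AND operation:
Net:  00111101.00111110.11100010.00001000
Network: 61.62.226.8/29


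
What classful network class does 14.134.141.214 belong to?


First octet: 14
Binary: 00001110
0xxxxxxx -> Class A (1-126)
Class A, default mask 255.0.0.0 (/8)


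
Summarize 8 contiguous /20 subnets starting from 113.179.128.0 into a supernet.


Original prefix: /20
Number of subnets: 8 = 2^3
New prefix = 20 - 3 = 17
Supernet: 113.179.128.0/17


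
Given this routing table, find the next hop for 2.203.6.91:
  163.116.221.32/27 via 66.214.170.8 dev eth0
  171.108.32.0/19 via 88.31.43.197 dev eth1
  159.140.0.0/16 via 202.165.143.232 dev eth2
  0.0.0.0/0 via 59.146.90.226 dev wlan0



Longest prefix match for 2.203.6.91:
  /27 163.116.221.32: no
  /19 171.108.32.0: no
  /16 159.140.0.0: no
  /0 0.0.0.0: MATCH
Selected: next-hop 59.146.90.226 via wlan0 (matched /0)


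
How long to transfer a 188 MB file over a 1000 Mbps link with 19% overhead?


Effective throughput = 1000 * (1 - 19/100) = 810 Mbps
File size in Mb = 188 * 8 = 1504 Mb
Time = 1504 / 810
Time = 1.8568 seconds


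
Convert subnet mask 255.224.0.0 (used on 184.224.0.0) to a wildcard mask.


Subnet mask: 255.224.0.0
Wildcard = 255.255.255.255 - subnet mask
255 - 255 = 0
255 - 224 = 31
255 - 0 = 255
255 - 0 = 255
Wildcard: 0.31.255.255


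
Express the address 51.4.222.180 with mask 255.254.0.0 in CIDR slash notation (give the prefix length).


Binary: 11111111.11111110.00000000.00000000
Count leading 1s
Prefix: /15


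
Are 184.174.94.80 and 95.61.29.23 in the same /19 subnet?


Mask: 255.255.224.0
184.174.94.80 AND mask = 184.174.64.0
95.61.29.23 AND mask = 95.61.0.0
No, different subnets (184.174.64.0 vs 95.61.0.0)


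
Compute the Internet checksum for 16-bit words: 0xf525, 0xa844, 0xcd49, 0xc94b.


Sum all words (with carry folding):
+ 0xf525 = 0xf525
+ 0xa844 = 0x9d6a
+ 0xcd49 = 0x6ab4
+ 0xc94b = 0x3400
One's complement: ~0x3400
Checksum = 0xcbff


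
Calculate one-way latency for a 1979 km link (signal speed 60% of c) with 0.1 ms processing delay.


Speed = 0.6 * 3e5 km/s = 180000 km/s
Propagation delay = 1979 / 180000 = 0.011 s = 10.9944 ms
Processing delay = 0.1 ms
Total one-way latency = 11.0944 ms


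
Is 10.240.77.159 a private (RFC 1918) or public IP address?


RFC 1918 private ranges:
  10.0.0.0/8 (10.0.0.0 - 10.255.255.255)
  172.16.0.0/12 (172.16.0.0 - 172.31.255.255)
  192.168.0.0/16 (192.168.0.0 - 192.168.255.255)
Private (in 10.0.0.0/8)


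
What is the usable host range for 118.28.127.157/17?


Network: 118.28.0.0
Broadcast: 118.28.127.255
First usable = network + 1
Last usable = broadcast - 1
Range: 118.28.0.1 to 118.28.127.254


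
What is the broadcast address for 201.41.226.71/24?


Network: 201.41.226.0/24
Host bits = 8
Set all host bits to 1:
Broadcast: 201.41.226.255


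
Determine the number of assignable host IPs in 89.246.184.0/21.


Host bits = 32 - 21 = 11
Total addresses = 2^11 = 2048
Usable = total - 2 (network and broadcast)
Usable hosts: 2046


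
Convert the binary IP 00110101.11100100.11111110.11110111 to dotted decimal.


00110101 = 53
11100100 = 228
11111110 = 254
11110111 = 247
IP: 53.228.254.247


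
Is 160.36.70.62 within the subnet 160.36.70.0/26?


Subnet network: 160.36.70.0
Test IP AND mask: 160.36.70.0
Yes, 160.36.70.62 is in 160.36.70.0/26


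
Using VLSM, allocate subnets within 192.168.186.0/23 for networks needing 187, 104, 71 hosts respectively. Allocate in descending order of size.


187 hosts -> /24 (254 usable): 192.168.186.0/24
104 hosts -> /25 (126 usable): 192.168.187.0/25
71 hosts -> /25 (126 usable): 192.168.187.128/25
Allocation: 192.168.186.0/24 (187 hosts, 254 usable); 192.168.187.0/25 (104 hosts, 126 usable); 192.168.187.128/25 (71 hosts, 126 usable)


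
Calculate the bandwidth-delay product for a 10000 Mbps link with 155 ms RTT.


BDP = bandwidth * RTT
= 10000 Mbps * 155 ms
= 10000 * 1e6 * 155 / 1000 bits
= 1550000000 bits
= 193750000 bytes
= 189208.9844 KB
BDP = 1550000000 bits (193750000 bytes)


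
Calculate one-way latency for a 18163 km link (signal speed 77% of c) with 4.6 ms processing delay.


Speed = 0.77 * 3e5 km/s = 231000 km/s
Propagation delay = 18163 / 231000 = 0.0786 s = 78.6277 ms
Processing delay = 4.6 ms
Total one-way latency = 83.2277 ms


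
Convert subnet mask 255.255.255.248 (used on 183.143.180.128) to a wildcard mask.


Subnet mask: 255.255.255.248
Wildcard = 255.255.255.255 - subnet mask
255 - 255 = 0
255 - 255 = 0
255 - 255 = 0
255 - 248 = 7
Wildcard: 0.0.0.7


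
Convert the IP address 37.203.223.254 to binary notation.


37 = 00100101
203 = 11001011
223 = 11011111
254 = 11111110
Binary: 00100101.11001011.11011111.11111110


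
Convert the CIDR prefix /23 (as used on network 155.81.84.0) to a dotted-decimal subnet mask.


/23 means 23 network bits, 9 host bits
Binary: 11111111111111111111111000000000
Mask: 255.255.254.0


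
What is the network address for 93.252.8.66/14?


IP:   01011101.11111100.00001000.01000010
Mask: 11111111.11111100.00000000.00000000
AND operation:
Net:  01011101.11111100.00000000.00000000
Network: 93.252.0.0/14


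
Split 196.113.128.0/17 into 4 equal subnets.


New prefix = 17 + 2 = 19
Each subnet has 8192 addresses
  196.113.128.0/19
  196.113.160.0/19
  196.113.192.0/19
  196.113.224.0/19
Subnets: 196.113.128.0/19, 196.113.160.0/19, 196.113.192.0/19, 196.113.224.0/19


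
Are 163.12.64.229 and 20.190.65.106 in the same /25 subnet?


Mask: 255.255.255.128
163.12.64.229 AND mask = 163.12.64.128
20.190.65.106 AND mask = 20.190.65.0
No, different subnets (163.12.64.128 vs 20.190.65.0)


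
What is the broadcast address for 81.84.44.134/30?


Network: 81.84.44.132/30
Host bits = 2
Set all host bits to 1:
Broadcast: 81.84.44.135


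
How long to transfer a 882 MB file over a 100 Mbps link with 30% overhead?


Effective throughput = 100 * (1 - 30/100) = 70 Mbps
File size in Mb = 882 * 8 = 7056 Mb
Time = 7056 / 70
Time = 100.8 seconds


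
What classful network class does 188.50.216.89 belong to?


First octet: 188
Binary: 10111100
10xxxxxx -> Class B (128-191)
Class B, default mask 255.255.0.0 (/16)


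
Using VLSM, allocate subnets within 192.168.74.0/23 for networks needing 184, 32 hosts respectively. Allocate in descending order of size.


184 hosts -> /24 (254 usable): 192.168.74.0/24
32 hosts -> /26 (62 usable): 192.168.75.0/26
Allocation: 192.168.74.0/24 (184 hosts, 254 usable); 192.168.75.0/26 (32 hosts, 62 usable)


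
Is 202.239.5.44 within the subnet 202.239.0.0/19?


Subnet network: 202.239.0.0
Test IP AND mask: 202.239.0.0
Yes, 202.239.5.44 is in 202.239.0.0/19


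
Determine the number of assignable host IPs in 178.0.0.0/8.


Host bits = 32 - 8 = 24
Total addresses = 2^24 = 16777216
Usable = total - 2 (network and broadcast)
Usable hosts: 16777214


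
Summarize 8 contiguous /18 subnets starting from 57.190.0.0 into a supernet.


Original prefix: /18
Number of subnets: 8 = 2^3
New prefix = 18 - 3 = 15
Supernet: 57.190.0.0/15


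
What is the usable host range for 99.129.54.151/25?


Network: 99.129.54.128
Broadcast: 99.129.54.255
First usable = network + 1
Last usable = broadcast - 1
Range: 99.129.54.129 to 99.129.54.254


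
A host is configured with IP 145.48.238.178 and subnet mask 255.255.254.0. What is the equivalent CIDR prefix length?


Binary: 11111111.11111111.11111110.00000000
Count leading 1s
Prefix: /23


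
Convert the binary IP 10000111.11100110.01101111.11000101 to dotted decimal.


10000111 = 135
11100110 = 230
01101111 = 111
11000101 = 197
IP: 135.230.111.197


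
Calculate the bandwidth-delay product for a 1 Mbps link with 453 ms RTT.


BDP = bandwidth * RTT
= 1 Mbps * 453 ms
= 1 * 1e6 * 453 / 1000 bits
= 453000 bits
= 56625 bytes
= 55.2979 KB
BDP = 453000 bits (56625 bytes)


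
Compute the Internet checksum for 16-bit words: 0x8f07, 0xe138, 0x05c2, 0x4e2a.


Sum all words (with carry folding):
+ 0x8f07 = 0x8f07
+ 0xe138 = 0x7040
+ 0x05c2 = 0x7602
+ 0x4e2a = 0xc42c
One's complement: ~0xc42c
Checksum = 0x3bd3


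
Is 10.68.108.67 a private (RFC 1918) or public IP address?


RFC 1918 private ranges:
  10.0.0.0/8 (10.0.0.0 - 10.255.255.255)
  172.16.0.0/12 (172.16.0.0 - 172.31.255.255)
  192.168.0.0/16 (192.168.0.0 - 192.168.255.255)
Private (in 10.0.0.0/8)


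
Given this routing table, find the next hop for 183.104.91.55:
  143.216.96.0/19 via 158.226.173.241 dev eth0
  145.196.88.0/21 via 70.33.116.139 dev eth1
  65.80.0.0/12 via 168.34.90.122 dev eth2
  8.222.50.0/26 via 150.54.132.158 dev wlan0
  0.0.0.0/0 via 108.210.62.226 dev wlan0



Longest prefix match for 183.104.91.55:
  /19 143.216.96.0: no
  /21 145.196.88.0: no
  /12 65.80.0.0: no
  /26 8.222.50.0: no
  /0 0.0.0.0: MATCH
Selected: next-hop 108.210.62.226 via wlan0 (matched /0)


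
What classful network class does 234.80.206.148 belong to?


First octet: 234
Binary: 11101010
1110xxxx -> Class D (224-239)
Class D (multicast), default mask N/A


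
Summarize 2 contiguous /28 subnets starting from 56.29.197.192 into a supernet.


Original prefix: /28
Number of subnets: 2 = 2^1
New prefix = 28 - 1 = 27
Supernet: 56.29.197.192/27


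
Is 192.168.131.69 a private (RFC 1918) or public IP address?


RFC 1918 private ranges:
  10.0.0.0/8 (10.0.0.0 - 10.255.255.255)
  172.16.0.0/12 (172.16.0.0 - 172.31.255.255)
  192.168.0.0/16 (192.168.0.0 - 192.168.255.255)
Private (in 192.168.0.0/16)


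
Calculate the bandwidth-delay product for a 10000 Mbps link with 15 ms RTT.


BDP = bandwidth * RTT
= 10000 Mbps * 15 ms
= 10000 * 1e6 * 15 / 1000 bits
= 150000000 bits
= 18750000 bytes
= 18310.5469 KB
BDP = 150000000 bits (18750000 bytes)


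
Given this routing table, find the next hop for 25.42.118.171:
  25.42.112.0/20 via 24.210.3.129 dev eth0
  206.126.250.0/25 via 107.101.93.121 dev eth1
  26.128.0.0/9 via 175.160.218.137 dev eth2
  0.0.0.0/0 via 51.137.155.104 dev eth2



Longest prefix match for 25.42.118.171:
  /20 25.42.112.0: MATCH
  /25 206.126.250.0: no
  /9 26.128.0.0: no
  /0 0.0.0.0: MATCH
Selected: next-hop 24.210.3.129 via eth0 (matched /20)


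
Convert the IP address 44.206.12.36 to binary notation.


44 = 00101100
206 = 11001110
12 = 00001100
36 = 00100100
Binary: 00101100.11001110.00001100.00100100


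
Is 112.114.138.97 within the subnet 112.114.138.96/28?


Subnet network: 112.114.138.96
Test IP AND mask: 112.114.138.96
Yes, 112.114.138.97 is in 112.114.138.96/28


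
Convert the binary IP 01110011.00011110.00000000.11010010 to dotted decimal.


01110011 = 115
00011110 = 30
00000000 = 0
11010010 = 210
IP: 115.30.0.210


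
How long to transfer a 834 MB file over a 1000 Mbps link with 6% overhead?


Effective throughput = 1000 * (1 - 6/100) = 940 Mbps
File size in Mb = 834 * 8 = 6672 Mb
Time = 6672 / 940
Time = 7.0979 seconds


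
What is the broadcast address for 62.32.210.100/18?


Network: 62.32.192.0/18
Host bits = 14
Set all host bits to 1:
Broadcast: 62.32.255.255


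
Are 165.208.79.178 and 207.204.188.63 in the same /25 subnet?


Mask: 255.255.255.128
165.208.79.178 AND mask = 165.208.79.128
207.204.188.63 AND mask = 207.204.188.0
No, different subnets (165.208.79.128 vs 207.204.188.0)


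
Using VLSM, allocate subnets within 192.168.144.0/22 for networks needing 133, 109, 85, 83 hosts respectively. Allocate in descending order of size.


133 hosts -> /24 (254 usable): 192.168.144.0/24
109 hosts -> /25 (126 usable): 192.168.145.0/25
85 hosts -> /25 (126 usable): 192.168.145.128/25
83 hosts -> /25 (126 usable): 192.168.146.0/25
Allocation: 192.168.144.0/24 (133 hosts, 254 usable); 192.168.145.0/25 (109 hosts, 126 usable); 192.168.145.128/25 (85 hosts, 126 usable); 192.168.146.0/25 (83 hosts, 126 usable)


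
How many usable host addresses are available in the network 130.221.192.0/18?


Host bits = 32 - 18 = 14
Total addresses = 2^14 = 16384
Usable = total - 2 (network and broadcast)
Usable hosts: 16382


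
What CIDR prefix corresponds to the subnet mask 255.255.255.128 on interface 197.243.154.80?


Binary: 11111111.11111111.11111111.10000000
Count leading 1s
Prefix: /25


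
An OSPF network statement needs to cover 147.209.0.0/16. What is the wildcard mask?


Subnet mask: 255.255.0.0
Wildcard = 255.255.255.255 - subnet mask
255 - 255 = 0
255 - 255 = 0
255 - 0 = 255
255 - 0 = 255
Wildcard: 0.0.255.255


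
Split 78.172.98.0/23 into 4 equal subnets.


New prefix = 23 + 2 = 25
Each subnet has 128 addresses
  78.172.98.0/25
  78.172.98.128/25
  78.172.99.0/25
  78.172.99.128/25
Subnets: 78.172.98.0/25, 78.172.98.128/25, 78.172.99.0/25, 78.172.99.128/25


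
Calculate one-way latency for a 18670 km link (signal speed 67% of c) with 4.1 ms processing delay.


Speed = 0.67 * 3e5 km/s = 201000 km/s
Propagation delay = 18670 / 201000 = 0.0929 s = 92.8856 ms
Processing delay = 4.1 ms
Total one-way latency = 96.9856 ms


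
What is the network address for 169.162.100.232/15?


IP:   10101001.10100010.01100100.11101000
Mask: 11111111.11111110.00000000.00000000
AND operation:
Net:  10101001.10100010.00000000.00000000
Network: 169.162.0.0/15
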